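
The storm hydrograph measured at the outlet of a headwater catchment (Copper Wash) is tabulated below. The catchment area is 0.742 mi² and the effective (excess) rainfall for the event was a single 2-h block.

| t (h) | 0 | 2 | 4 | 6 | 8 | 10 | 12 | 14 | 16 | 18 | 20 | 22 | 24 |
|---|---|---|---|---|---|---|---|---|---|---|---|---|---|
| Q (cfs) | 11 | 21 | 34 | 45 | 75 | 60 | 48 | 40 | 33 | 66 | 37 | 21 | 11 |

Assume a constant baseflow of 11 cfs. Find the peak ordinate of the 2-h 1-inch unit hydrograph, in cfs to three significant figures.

U_p ≈ 42.7 cfs

Direct runoff: 0.0, 10.0, 23.0, 34.0, 64.0, 49.0, 37.0, 29.0, 22.0, 55.0, 26.0, 10.0, 0.0 cfs; ΣQ_DR = 359.0 cfs, peak = 64.0 cfs.
Runoff depth d = ΣQ_DR·Δt / A = 359.0 × 7200 / (0.742 mi²) = 1.499 in.
The 1-inch UH is the DRH scaled by (1 in)/d, so U_p = 64.0 × 1/1.499 = 42.7 cfs.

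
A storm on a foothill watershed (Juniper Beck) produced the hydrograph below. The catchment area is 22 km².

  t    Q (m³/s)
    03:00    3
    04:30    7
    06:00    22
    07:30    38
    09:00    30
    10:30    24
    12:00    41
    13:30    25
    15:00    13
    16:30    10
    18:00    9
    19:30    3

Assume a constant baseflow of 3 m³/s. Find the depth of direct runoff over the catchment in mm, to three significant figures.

d ≈ 46.4 mm

Direct runoff: 0.0, 4.0, 19.0, 35.0, 27.0, 21.0, 38.0, 22.0, 10.0, 7.0, 6.0, 0.0 m³/s; ΣQ_DR = 189.0 m³/s.
V = ΣQ_DR · Δt = 189.0 × 5400 s = 1.021 × 10^6 m³.
Over A = 22 km², depth = V / A = 46.4 mm.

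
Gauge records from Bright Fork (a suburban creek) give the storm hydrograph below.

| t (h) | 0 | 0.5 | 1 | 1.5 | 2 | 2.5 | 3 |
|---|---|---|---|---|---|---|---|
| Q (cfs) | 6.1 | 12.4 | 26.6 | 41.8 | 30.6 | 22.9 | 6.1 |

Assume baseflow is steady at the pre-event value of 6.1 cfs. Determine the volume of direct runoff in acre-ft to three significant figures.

V ≈ 4.29 acre-ft

Direct-runoff ordinates (Q − Q_b): 0.0, 6.3, 20.5, 35.7, 24.5, 16.8, 0.0 cfs.
ΣQ_DR = 103.8 cfs.
With Δt = 0.5 h = 1800 s, V = ΣQ_DR · Δt = 103.8 × 1800 = 1.87 × 10^5 ft³ = 4.29 acre-ft.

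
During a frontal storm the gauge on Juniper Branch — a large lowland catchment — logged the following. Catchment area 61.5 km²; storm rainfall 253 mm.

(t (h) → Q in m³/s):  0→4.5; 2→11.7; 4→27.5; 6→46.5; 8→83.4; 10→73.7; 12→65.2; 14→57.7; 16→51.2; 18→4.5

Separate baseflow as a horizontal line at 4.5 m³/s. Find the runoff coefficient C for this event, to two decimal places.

C ≈ 0.18

ΣQ_DR = 380.9 m³/s; V = ΣQ_DR·Δt = 2.742 × 10^6 m³.
Runoff depth d = V / A = 44.59 mm.
C = d / P = 44.59 / 253 = 0.18.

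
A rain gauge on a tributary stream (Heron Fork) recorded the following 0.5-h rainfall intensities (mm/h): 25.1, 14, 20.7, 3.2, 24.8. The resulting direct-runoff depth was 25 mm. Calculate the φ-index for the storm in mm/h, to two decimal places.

Only the 4 blocks with intensity above φ contribute runoff: 25.1, 14, 20.7, 24.8 mm/h.
Σ(I−φ)·Δt = d  ⇒  (25.1+14+20.7+24.8 − 4φ)·0.5 = 25
φ = (84.60 − 25/0.5) / 4 = 8.65 mm/h.

φ ≈ 8.65 mm/h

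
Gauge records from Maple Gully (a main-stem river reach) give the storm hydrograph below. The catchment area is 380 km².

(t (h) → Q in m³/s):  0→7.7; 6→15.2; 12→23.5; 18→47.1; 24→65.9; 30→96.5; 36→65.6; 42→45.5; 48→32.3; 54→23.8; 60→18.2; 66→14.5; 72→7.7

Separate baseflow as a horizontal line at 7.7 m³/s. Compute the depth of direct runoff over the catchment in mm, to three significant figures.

d ≈ 20.7 mm

Direct runoff: 0.0, 7.5, 15.8, 39.4, 58.2, 88.8, 57.9, 37.8, 24.6, 16.1, 10.5, 6.8, 0.0 m³/s; ΣQ_DR = 363.4 m³/s.
V = ΣQ_DR · Δt = 363.4 × 21600 s = 7.849 × 10^6 m³.
Over A = 380 km², depth = V / A = 20.7 mm.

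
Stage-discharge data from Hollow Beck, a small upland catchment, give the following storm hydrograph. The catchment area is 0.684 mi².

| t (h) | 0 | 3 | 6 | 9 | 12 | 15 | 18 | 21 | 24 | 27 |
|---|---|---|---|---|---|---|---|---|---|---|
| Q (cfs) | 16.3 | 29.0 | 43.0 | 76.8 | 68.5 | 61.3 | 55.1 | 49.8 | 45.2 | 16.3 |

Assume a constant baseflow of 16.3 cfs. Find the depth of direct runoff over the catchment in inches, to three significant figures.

d ≈ 2.03 in

Direct runoff: 0.0, 12.7, 26.7, 60.5, 52.2, 45.0, 38.8, 33.5, 28.9, 0.0 cfs; ΣQ_DR = 298.3 cfs.
V = ΣQ_DR · Δt = 298.3 × 10800 s = 3.222 × 10^6 ft³.
Over A = 0.684 mi², depth = V / A = 2.03 in.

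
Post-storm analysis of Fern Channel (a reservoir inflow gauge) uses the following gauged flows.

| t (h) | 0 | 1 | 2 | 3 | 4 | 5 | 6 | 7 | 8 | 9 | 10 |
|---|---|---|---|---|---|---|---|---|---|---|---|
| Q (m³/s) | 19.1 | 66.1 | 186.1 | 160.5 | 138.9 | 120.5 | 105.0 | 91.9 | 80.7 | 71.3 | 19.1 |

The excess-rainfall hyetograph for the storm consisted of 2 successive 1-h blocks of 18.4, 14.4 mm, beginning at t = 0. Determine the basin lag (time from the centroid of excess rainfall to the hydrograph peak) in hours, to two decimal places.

t_L ≈ 1.06 h

Centroid of excess rainfall: t_c = Σ P_i·t̄_i / ΣP_i = 0.9390 h (block centres at 0.5, 1.5 h).
Hydrograph peak occurs at t = 2 h, so basin lag t_L = 2 − 0.9390 = 1.06 h.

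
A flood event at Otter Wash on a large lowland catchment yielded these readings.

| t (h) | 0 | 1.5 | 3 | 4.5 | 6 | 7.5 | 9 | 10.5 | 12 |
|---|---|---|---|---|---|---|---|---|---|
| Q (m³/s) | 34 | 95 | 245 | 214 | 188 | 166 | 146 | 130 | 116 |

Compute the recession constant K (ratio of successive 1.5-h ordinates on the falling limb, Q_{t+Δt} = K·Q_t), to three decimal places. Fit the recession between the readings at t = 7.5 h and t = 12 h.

Using the recession-limb readings at t = 7.5 h and t = 12 h: Q falls from 166 to 116 m³/s over 3 intervals.
K = (Q₂/Q₁)^(1/3) = (116/166)^(1/3) = 0.887.

K ≈ 0.887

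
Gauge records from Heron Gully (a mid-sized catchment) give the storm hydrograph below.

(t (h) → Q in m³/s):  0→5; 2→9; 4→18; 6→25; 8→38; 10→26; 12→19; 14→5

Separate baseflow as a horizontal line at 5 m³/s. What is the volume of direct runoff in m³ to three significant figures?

Direct-runoff ordinates (Q − Q_b): 0.0, 4.0, 13.0, 20.0, 33.0, 21.0, 14.0, 0.0 m³/s.
ΣQ_DR = 105.0 m³/s.
With Δt = 2 h = 7200 s, V = ΣQ_DR · Δt = 105.0 × 7200 = 7.56 × 10^5 m³.

V ≈ 7.56 × 10^5 m³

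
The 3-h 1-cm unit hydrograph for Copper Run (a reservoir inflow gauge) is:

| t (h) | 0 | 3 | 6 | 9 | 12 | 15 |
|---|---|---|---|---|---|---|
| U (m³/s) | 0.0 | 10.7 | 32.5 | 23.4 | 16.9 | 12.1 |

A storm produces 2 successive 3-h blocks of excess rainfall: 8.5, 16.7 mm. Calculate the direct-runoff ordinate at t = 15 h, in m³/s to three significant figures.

Q ≈ 38.5 m³/s

By discrete convolution, Q_j = Σ (P_i / 10 mm) · U_{j−i}.
At t = 15 h (j=5): Q = (8.5/10)·12.1 + (16.7/10)·16.9 = 38.5 m³/s.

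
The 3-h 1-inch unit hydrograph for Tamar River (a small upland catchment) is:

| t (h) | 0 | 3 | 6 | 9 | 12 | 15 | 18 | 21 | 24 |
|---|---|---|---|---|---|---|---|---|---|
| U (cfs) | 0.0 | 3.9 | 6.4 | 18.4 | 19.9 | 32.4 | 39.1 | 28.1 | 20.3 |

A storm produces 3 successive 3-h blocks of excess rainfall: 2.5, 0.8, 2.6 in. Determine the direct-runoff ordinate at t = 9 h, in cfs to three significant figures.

Q ≈ 61.3 cfs

By discrete convolution, Q_j = Σ (P_i / 1 in) · U_{j−i}.
At t = 9 h (j=3): Q = (2.5/1)·18.4 + (0.8/1)·6.4 + (2.6/1)·3.9 = 61.3 cfs.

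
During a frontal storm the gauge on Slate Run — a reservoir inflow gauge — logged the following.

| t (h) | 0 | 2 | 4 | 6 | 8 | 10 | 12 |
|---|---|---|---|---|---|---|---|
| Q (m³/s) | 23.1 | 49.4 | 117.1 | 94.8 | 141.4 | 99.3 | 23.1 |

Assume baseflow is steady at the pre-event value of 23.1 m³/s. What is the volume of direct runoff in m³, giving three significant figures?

V ≈ 2.78 × 10^6 m³

Direct-runoff ordinates (Q − Q_b): 0.0, 26.3, 94.0, 71.7, 118.3, 76.2, 0.0 m³/s.
ΣQ_DR = 386.5 m³/s.
With Δt = 2 h = 7200 s, V = ΣQ_DR · Δt = 386.5 × 7200 = 2.78 × 10^6 m³.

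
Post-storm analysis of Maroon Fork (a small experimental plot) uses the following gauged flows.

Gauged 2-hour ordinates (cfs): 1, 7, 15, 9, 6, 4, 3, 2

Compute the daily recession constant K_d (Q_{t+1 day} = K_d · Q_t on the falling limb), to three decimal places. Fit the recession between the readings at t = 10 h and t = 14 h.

K_d ≈ 0.016

Between t = 10 h and t = 14 h the flow falls from 4 to 2 cfs over 2×2 h = 4 h.
Per-interval ratio K = (2/4)^(1/2) = 0.7071; K_d = K^(24/2) = 0.016.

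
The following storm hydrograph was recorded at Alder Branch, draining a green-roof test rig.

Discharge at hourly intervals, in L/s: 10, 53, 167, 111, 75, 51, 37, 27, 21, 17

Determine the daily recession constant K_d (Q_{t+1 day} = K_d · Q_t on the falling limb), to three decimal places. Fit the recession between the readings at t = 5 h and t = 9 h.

K_d ≈ 0.001

Between t = 5 h and t = 9 h the flow falls from 51 to 17 L/s over 4×1 h = 4 h.
Per-interval ratio K = (17/51)^(1/4) = 0.7598; K_d = K^(24/1) = 0.001.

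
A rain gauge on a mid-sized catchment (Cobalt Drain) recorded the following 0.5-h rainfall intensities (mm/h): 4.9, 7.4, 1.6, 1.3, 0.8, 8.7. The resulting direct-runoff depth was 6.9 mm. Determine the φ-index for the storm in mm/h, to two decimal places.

Only the 3 blocks with intensity above φ contribute runoff: 4.9, 7.4, 8.7 mm/h.
Σ(I−φ)·Δt = d  ⇒  (4.9+7.4+8.7 − 3φ)·0.5 = 6.9
φ = (21.00 − 6.9/0.5) / 3 = 2.40 mm/h.

φ ≈ 2.40 mm/h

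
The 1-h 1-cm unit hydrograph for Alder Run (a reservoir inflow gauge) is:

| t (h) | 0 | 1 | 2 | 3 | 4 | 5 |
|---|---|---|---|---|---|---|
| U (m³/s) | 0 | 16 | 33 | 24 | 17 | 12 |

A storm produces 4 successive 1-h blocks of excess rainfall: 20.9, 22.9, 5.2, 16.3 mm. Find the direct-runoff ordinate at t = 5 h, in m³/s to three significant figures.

Q ≈ 130 m³/s

By discrete convolution, Q_j = Σ (P_i / 10 mm) · U_{j−i}.
At t = 5 h (j=5): Q = (20.9/10)·12 + (22.9/10)·17 + (5.2/10)·24 + (16.3/10)·33 = 130 m³/s.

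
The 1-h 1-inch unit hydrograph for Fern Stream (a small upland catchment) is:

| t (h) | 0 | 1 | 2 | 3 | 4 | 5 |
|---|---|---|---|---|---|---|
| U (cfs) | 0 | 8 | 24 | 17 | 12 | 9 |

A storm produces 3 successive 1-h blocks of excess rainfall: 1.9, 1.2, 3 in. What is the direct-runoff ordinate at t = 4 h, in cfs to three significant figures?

Q ≈ 115 cfs

By discrete convolution, Q_j = Σ (P_i / 1 in) · U_{j−i}.
At t = 4 h (j=4): Q = (1.9/1)·12 + (1.2/1)·17 + (3/1)·24 = 115 cfs.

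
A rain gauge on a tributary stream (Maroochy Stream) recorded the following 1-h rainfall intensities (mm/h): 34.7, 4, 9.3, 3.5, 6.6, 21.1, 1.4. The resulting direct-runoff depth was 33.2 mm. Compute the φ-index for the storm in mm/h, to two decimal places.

φ ≈ 11.30 mm/h

Only the 2 blocks with intensity above φ contribute runoff: 34.7, 21.1 mm/h.
Σ(I−φ)·Δt = d  ⇒  (34.7+21.1 − 2φ)·1 = 33.2
φ = (55.80 − 33.2/1) / 2 = 11.30 mm/h.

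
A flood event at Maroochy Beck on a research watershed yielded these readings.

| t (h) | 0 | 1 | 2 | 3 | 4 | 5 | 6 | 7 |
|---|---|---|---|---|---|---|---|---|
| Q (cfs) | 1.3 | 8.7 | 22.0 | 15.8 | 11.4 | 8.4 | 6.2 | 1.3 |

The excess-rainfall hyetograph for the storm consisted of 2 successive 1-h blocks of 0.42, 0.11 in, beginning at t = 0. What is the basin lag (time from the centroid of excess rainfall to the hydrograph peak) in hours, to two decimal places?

t_L ≈ 1.29 h

Centroid of excess rainfall: t_c = Σ P_i·t̄_i / ΣP_i = 0.7075 h (block centres at 0.5, 1.5 h).
Hydrograph peak occurs at t = 2 h, so basin lag t_L = 2 − 0.7075 = 1.29 h.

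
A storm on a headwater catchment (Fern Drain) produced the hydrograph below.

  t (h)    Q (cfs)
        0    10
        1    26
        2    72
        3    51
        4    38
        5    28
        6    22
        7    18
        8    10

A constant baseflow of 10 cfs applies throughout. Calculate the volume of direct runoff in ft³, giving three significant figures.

V ≈ 6.66 × 10^5 ft³

Direct-runoff ordinates (Q − Q_b): 0.0, 16.0, 62.0, 41.0, 28.0, 18.0, 12.0, 8.0, 0.0 cfs.
ΣQ_DR = 185.0 cfs.
With Δt = 1 h = 3600 s, V = ΣQ_DR · Δt = 185.0 × 3600 = 6.66 × 10^5 ft³.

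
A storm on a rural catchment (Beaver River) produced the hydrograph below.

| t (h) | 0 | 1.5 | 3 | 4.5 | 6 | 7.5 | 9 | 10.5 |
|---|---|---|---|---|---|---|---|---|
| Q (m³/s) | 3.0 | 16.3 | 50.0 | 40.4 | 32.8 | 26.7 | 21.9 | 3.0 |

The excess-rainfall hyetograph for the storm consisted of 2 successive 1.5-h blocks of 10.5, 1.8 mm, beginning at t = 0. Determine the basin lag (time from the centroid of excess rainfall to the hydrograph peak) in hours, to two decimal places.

Centroid of excess rainfall: t_c = Σ P_i·t̄_i / ΣP_i = 0.9695 h (block centres at 0.75, 2.25 h).
Hydrograph peak occurs at t = 3 h, so basin lag t_L = 3 − 0.9695 = 2.03 h.

t_L ≈ 2.03 h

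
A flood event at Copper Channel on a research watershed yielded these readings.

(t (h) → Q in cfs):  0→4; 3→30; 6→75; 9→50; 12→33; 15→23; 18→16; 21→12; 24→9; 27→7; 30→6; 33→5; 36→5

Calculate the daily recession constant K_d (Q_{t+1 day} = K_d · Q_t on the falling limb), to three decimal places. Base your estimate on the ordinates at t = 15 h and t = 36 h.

Between t = 15 h and t = 36 h the flow falls from 23 to 5 cfs over 7×3 h = 21 h.
Per-interval ratio K = (5/23)^(1/7) = 0.8041; K_d = K^(24/3) = 0.175.

K_d ≈ 0.175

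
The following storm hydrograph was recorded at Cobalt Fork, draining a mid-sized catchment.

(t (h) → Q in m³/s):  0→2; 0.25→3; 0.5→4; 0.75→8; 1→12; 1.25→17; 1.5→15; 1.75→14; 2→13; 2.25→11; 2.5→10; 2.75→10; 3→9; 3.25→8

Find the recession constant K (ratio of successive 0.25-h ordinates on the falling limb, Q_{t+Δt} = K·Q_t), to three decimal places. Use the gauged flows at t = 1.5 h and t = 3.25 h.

K ≈ 0.914

Using the recession-limb readings at t = 1.5 h and t = 3.25 h: Q falls from 15 to 8 m³/s over 7 intervals.
K = (Q₂/Q₁)^(1/7) = (8/15)^(1/7) = 0.914.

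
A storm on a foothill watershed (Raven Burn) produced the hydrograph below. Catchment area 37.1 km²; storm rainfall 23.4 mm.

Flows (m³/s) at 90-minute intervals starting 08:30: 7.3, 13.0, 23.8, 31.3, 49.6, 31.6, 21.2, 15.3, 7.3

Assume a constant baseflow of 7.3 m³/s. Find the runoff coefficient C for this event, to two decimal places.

ΣQ_DR = 134.7 m³/s; V = ΣQ_DR·Δt = 7.274 × 10^5 m³.
Runoff depth d = V / A = 19.61 mm.
C = d / P = 19.61 / 23.4 = 0.84.

C ≈ 0.84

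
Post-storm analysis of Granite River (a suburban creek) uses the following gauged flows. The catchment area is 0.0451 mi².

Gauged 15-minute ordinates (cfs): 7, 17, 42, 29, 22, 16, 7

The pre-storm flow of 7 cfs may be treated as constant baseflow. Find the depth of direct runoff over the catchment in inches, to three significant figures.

Direct runoff: 0.0, 10.0, 35.0, 22.0, 15.0, 9.0, 0.0 cfs; ΣQ_DR = 91.00 cfs.
V = ΣQ_DR · Δt = 91.00 × 900 s = 81900 ft³.
Over A = 0.0451 mi², depth = V / A = 0.782 in.

d ≈ 0.782 in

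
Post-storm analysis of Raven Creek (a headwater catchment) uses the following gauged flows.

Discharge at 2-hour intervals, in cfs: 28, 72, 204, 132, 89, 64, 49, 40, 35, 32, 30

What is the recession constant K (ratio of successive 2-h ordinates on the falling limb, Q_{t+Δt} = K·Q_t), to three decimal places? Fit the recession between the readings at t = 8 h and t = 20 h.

Using the recession-limb readings at t = 8 h and t = 20 h: Q falls from 89 to 30 cfs over 6 intervals.
K = (Q₂/Q₁)^(1/6) = (30/89)^(1/6) = 0.834.

K ≈ 0.834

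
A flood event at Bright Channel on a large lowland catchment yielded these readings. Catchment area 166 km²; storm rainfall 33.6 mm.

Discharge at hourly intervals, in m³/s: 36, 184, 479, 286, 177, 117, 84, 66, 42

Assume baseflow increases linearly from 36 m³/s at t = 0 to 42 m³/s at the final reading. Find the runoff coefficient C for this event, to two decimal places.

ΣQ_DR = 1120 m³/s; V = ΣQ_DR·Δt = 4.032 × 10^6 m³.
Runoff depth d = V / A = 24.29 mm.
C = d / P = 24.29 / 33.6 = 0.72.

C ≈ 0.72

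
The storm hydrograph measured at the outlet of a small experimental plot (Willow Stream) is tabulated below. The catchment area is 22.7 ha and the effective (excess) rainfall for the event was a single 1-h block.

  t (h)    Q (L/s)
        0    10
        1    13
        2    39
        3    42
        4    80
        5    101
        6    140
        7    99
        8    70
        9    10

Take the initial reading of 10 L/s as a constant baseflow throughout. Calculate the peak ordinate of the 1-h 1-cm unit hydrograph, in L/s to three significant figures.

U_p ≈ 163 L/s

Direct runoff: 0.0, 3.0, 29.0, 32.0, 70.0, 91.0, 130.0, 89.0, 60.0, 0.0 L/s; ΣQ_DR = 504.0 L/s, peak = 130.0 L/s.
Runoff depth d = ΣQ_DR·Δt / A = 504.0 × 3600 / (22.7 ha) = 7.993 mm.
The 1-cm UH is the DRH scaled by (10 mm)/d, so U_p = 130.0 × 10/7.993 = 163 L/s.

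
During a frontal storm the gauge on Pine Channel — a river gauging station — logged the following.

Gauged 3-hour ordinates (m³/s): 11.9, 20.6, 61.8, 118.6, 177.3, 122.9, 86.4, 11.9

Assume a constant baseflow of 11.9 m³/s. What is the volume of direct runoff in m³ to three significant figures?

Direct-runoff ordinates (Q − Q_b): 0.0, 8.7, 49.9, 106.7, 165.4, 111.0, 74.5, 0.0 m³/s.
ΣQ_DR = 516.2 m³/s.
With Δt = 3 h = 10800 s, V = ΣQ_DR · Δt = 516.2 × 10800 = 5.57 × 10^6 m³.

V ≈ 5.57 × 10^6 m³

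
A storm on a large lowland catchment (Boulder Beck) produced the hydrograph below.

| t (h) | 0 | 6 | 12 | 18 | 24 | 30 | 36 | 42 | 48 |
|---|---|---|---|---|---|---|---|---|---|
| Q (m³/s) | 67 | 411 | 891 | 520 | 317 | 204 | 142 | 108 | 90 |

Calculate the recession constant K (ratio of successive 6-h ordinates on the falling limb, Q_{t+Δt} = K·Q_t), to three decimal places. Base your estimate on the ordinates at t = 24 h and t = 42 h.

Using the recession-limb readings at t = 24 h and t = 42 h: Q falls from 317 to 108 m³/s over 3 intervals.
K = (Q₂/Q₁)^(1/3) = (108/317)^(1/3) = 0.698.

K ≈ 0.698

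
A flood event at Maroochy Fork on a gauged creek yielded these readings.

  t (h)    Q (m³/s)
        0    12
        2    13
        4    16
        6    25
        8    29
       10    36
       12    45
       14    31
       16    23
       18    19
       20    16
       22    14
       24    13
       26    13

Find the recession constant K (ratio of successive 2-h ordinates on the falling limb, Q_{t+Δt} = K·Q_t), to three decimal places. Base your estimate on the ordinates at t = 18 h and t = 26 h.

Using the recession-limb readings at t = 18 h and t = 26 h: Q falls from 19 to 13 m³/s over 4 intervals.
K = (Q₂/Q₁)^(1/4) = (13/19)^(1/4) = 0.909.

K ≈ 0.909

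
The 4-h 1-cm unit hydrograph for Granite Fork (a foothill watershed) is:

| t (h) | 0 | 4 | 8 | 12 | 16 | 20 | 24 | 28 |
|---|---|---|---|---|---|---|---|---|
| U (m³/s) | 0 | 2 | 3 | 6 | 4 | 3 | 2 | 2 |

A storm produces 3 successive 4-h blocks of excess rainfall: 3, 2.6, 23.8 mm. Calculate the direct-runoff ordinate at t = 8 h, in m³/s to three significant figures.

Q ≈ 1.42 m³/s

By discrete convolution, Q_j = Σ (P_i / 10 mm) · U_{j−i}.
At t = 8 h (j=2): Q = (3/10)·3 + (2.6/10)·2 + (23.8/10)·0 = 1.42 m³/s.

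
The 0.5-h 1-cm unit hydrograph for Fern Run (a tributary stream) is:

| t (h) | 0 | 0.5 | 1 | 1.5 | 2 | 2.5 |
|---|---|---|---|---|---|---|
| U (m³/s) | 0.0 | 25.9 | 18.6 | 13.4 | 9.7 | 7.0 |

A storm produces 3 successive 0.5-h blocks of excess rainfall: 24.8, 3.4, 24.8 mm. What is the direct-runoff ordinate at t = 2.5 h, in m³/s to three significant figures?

Q ≈ 53.9 m³/s

By discrete convolution, Q_j = Σ (P_i / 10 mm) · U_{j−i}.
At t = 2.5 h (j=5): Q = (24.8/10)·7.0 + (3.4/10)·9.7 + (24.8/10)·13.4 = 53.9 m³/s.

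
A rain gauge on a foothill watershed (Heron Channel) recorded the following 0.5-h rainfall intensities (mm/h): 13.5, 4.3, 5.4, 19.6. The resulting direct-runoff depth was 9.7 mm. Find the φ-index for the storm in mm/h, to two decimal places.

φ ≈ 6.85 mm/h

Only the 2 blocks with intensity above φ contribute runoff: 13.5, 19.6 mm/h.
Σ(I−φ)·Δt = d  ⇒  (13.5+19.6 − 2φ)·0.5 = 9.7
φ = (33.10 − 9.7/0.5) / 2 = 6.85 mm/h.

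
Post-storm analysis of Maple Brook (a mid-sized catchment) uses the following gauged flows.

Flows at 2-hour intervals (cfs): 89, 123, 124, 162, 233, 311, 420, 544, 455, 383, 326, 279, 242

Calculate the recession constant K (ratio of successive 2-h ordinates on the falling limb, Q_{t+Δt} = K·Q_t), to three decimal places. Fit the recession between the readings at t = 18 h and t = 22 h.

K ≈ 0.853

Using the recession-limb readings at t = 18 h and t = 22 h: Q falls from 383 to 279 cfs over 2 intervals.
K = (Q₂/Q₁)^(1/2) = (279/383)^(1/2) = 0.853.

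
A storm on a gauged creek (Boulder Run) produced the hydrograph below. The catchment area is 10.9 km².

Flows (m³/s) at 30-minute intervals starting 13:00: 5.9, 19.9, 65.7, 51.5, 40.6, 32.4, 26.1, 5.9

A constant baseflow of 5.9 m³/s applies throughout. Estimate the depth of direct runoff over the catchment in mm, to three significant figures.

d ≈ 33.2 mm

Direct runoff: 0.0, 14.0, 59.8, 45.6, 34.7, 26.5, 20.2, 0.0 m³/s; ΣQ_DR = 200.8 m³/s.
V = ΣQ_DR · Δt = 200.8 × 1800 s = 3.614 × 10^5 m³.
Over A = 10.9 km², depth = V / A = 33.2 mm.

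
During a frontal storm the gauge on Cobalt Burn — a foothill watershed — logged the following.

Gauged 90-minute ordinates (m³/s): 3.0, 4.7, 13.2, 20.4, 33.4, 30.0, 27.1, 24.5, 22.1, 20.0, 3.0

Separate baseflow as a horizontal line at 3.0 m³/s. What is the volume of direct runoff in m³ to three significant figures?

V ≈ 9.09 × 10^5 m³

Direct-runoff ordinates (Q − Q_b): 0.0, 1.7, 10.2, 17.4, 30.4, 27.0, 24.1, 21.5, 19.1, 17.0, 0.0 m³/s.
ΣQ_DR = 168.4 m³/s.
With Δt = 1.5 h = 5400 s, V = ΣQ_DR · Δt = 168.4 × 5400 = 9.09 × 10^5 m³.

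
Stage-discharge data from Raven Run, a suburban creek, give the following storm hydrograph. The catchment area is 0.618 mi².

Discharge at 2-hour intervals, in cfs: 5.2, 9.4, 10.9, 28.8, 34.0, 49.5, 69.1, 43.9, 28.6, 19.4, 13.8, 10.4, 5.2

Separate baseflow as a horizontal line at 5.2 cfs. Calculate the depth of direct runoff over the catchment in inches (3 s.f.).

d ≈ 1.31 in

Direct runoff: 0.0, 4.2, 5.7, 23.6, 28.8, 44.3, 63.9, 38.7, 23.4, 14.2, 8.6, 5.2, 0.0 cfs; ΣQ_DR = 260.6 cfs.
V = ΣQ_DR · Δt = 260.6 × 7200 s = 1.876 × 10^6 ft³.
Over A = 0.618 mi², depth = V / A = 1.31 in.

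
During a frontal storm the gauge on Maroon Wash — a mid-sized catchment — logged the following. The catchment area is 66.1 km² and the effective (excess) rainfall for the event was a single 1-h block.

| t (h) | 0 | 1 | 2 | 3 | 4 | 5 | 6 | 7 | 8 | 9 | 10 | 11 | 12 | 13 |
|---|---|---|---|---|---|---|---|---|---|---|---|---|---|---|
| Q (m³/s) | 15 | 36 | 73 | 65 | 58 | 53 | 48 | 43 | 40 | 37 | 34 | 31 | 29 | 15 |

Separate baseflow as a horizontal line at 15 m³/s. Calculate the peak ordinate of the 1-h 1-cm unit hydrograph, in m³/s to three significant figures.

Direct runoff: 0.0, 21.0, 58.0, 50.0, 43.0, 38.0, 33.0, 28.0, 25.0, 22.0, 19.0, 16.0, 14.0, 0.0 m³/s; ΣQ_DR = 367.0 m³/s, peak = 58.0 m³/s.
Runoff depth d = ΣQ_DR·Δt / A = 367.0 × 3600 / (66.1 km²) = 19.99 mm.
The 1-cm UH is the DRH scaled by (10 mm)/d, so U_p = 58.0 × 10/19.99 = 29.0 m³/s.

U_p ≈ 29.0 m³/s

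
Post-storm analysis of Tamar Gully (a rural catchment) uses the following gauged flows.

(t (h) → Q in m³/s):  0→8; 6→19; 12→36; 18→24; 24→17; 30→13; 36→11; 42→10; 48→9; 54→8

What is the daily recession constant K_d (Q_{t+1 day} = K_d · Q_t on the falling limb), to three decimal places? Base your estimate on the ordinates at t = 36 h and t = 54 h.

K_d ≈ 0.654

Between t = 36 h and t = 54 h the flow falls from 11 to 8 m³/s over 3×6 h = 18 h.
Per-interval ratio K = (8/11)^(1/3) = 0.8993; K_d = K^(24/6) = 0.654.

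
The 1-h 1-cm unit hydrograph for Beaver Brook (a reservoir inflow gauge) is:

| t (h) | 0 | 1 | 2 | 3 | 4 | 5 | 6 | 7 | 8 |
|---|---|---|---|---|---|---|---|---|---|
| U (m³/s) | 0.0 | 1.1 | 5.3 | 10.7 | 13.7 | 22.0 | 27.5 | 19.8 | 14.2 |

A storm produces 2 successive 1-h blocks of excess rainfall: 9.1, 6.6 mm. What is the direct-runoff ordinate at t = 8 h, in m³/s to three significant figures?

By discrete convolution, Q_j = Σ (P_i / 10 mm) · U_{j−i}.
At t = 8 h (j=8): Q = (9.1/10)·14.2 + (6.6/10)·19.8 = 26.0 m³/s.

Q ≈ 26.0 m³/s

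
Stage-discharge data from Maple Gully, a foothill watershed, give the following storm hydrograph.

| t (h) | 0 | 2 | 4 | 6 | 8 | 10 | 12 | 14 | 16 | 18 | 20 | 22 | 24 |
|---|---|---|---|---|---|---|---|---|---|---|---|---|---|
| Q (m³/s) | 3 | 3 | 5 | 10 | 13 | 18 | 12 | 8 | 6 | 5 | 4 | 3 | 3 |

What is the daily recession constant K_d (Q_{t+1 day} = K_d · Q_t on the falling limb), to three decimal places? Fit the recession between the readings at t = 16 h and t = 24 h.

K_d ≈ 0.125

Between t = 16 h and t = 24 h the flow falls from 6 to 3 m³/s over 4×2 h = 8 h.
Per-interval ratio K = (3/6)^(1/4) = 0.8409; K_d = K^(24/2) = 0.125.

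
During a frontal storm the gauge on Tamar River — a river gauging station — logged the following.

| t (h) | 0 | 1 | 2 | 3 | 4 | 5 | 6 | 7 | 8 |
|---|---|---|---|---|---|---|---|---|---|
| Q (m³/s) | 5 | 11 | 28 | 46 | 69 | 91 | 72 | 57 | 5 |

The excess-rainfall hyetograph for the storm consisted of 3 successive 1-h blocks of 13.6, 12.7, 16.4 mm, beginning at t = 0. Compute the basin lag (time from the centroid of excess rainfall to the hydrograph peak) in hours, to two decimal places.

t_L ≈ 3.43 h

Centroid of excess rainfall: t_c = Σ P_i·t̄_i / ΣP_i = 1.5656 h (block centres at 0.5, 1.5, 2.5 h).
Hydrograph peak occurs at t = 5 h, so basin lag t_L = 5 − 1.5656 = 3.43 h.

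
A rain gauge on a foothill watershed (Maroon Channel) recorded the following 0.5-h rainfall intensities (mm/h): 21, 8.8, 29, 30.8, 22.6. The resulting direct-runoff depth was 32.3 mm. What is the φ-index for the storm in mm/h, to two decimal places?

Only the 4 blocks with intensity above φ contribute runoff: 21, 29, 30.8, 22.6 mm/h.
Σ(I−φ)·Δt = d  ⇒  (21+29+30.8+22.6 − 4φ)·0.5 = 32.3
φ = (103.4 − 32.3/0.5) / 4 = 9.70 mm/h.

φ ≈ 9.70 mm/h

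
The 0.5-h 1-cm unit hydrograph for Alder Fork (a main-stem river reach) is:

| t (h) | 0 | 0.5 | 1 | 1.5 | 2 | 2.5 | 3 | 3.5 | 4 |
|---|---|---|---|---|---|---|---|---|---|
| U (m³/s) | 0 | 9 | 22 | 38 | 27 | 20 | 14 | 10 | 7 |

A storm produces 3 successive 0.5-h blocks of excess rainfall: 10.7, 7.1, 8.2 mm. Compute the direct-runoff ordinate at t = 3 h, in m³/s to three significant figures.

Q ≈ 51.3 m³/s

By discrete convolution, Q_j = Σ (P_i / 10 mm) · U_{j−i}.
At t = 3 h (j=6): Q = (10.7/10)·14 + (7.1/10)·20 + (8.2/10)·27 = 51.3 m³/s.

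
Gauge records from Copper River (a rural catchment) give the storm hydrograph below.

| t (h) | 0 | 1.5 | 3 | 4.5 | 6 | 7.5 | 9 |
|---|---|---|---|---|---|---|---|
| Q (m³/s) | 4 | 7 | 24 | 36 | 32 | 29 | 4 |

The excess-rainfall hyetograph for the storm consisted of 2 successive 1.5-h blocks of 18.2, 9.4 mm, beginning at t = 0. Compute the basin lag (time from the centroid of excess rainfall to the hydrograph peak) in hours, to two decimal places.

t_L ≈ 3.24 h

Centroid of excess rainfall: t_c = Σ P_i·t̄_i / ΣP_i = 1.2609 h (block centres at 0.75, 2.25 h).
Hydrograph peak occurs at t = 4.5 h, so basin lag t_L = 4.5 − 1.2609 = 3.24 h.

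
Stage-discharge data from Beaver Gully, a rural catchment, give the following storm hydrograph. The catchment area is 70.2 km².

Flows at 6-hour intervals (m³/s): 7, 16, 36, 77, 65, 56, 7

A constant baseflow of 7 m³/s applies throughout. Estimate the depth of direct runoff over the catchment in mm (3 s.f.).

d ≈ 66.2 mm

Direct runoff: 0.0, 9.0, 29.0, 70.0, 58.0, 49.0, 0.0 m³/s; ΣQ_DR = 215.0 m³/s.
V = ΣQ_DR · Δt = 215.0 × 21600 s = 4.644 × 10^6 m³.
Over A = 70.2 km², depth = V / A = 66.2 mm.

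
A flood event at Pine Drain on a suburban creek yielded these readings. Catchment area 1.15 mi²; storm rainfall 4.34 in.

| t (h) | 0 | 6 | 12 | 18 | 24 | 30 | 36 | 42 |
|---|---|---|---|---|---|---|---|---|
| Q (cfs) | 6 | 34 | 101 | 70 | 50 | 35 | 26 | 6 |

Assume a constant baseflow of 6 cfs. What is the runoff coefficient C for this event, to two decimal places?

ΣQ_DR = 280.0 cfs; V = ΣQ_DR·Δt = 6.048 × 10^6 ft³.
Runoff depth d = V / A = 2.264 in.
C = d / P = 2.264 / 4.34 = 0.52.

C ≈ 0.52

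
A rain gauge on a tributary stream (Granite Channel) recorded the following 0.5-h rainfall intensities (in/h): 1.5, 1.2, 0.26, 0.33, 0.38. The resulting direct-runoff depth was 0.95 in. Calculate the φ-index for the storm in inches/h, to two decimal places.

Only the 2 blocks with intensity above φ contribute runoff: 1.5, 1.2 in/h.
Σ(I−φ)·Δt = d  ⇒  (1.5+1.2 − 2φ)·0.5 = 0.95
φ = (2.700 − 0.95/0.5) / 2 = 0.40 in/h.

φ ≈ 0.40 in/h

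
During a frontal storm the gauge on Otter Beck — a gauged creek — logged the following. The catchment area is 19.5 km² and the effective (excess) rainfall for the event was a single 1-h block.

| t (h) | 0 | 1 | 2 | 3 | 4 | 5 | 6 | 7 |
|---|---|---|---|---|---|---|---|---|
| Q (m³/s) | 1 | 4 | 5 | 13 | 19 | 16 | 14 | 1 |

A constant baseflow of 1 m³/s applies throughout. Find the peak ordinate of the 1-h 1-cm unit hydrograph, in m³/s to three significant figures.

Direct runoff: 0.0, 3.0, 4.0, 12.0, 18.0, 15.0, 13.0, 0.0 m³/s; ΣQ_DR = 65.00 m³/s, peak = 18.0 m³/s.
Runoff depth d = ΣQ_DR·Δt / A = 65.00 × 3600 / (19.5 km²) = 12.00 mm.
The 1-cm UH is the DRH scaled by (10 mm)/d, so U_p = 18.0 × 10/12.00 = 15.0 m³/s.

U_p ≈ 15.0 m³/s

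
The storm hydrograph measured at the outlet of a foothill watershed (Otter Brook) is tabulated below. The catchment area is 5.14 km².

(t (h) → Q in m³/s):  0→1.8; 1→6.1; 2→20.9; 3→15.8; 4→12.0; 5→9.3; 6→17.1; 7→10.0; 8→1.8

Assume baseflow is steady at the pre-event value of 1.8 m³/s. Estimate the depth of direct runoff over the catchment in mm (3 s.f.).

d ≈ 55.1 mm

Direct runoff: 0.0, 4.3, 19.1, 14.0, 10.2, 7.5, 15.3, 8.2, 0.0 m³/s; ΣQ_DR = 78.60 m³/s.
V = ΣQ_DR · Δt = 78.60 × 3600 s = 2.830 × 10^5 m³.
Over A = 5.14 km², depth = V / A = 55.1 mm.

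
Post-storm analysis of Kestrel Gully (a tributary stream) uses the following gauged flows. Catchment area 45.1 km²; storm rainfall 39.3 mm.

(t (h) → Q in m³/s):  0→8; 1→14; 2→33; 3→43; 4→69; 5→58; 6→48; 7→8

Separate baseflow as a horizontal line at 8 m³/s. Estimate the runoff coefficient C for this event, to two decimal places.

C ≈ 0.44

ΣQ_DR = 217.0 m³/s; V = ΣQ_DR·Δt = 7.812 × 10^5 m³.
Runoff depth d = V / A = 17.32 mm.
C = d / P = 17.32 / 39.3 = 0.44.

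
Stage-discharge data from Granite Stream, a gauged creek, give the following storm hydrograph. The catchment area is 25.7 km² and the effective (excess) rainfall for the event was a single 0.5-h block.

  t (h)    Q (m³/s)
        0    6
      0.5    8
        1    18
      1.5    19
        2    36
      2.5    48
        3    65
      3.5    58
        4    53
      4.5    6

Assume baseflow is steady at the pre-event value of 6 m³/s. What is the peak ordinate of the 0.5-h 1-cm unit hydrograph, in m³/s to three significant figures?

Direct runoff: 0.0, 2.0, 12.0, 13.0, 30.0, 42.0, 59.0, 52.0, 47.0, 0.0 m³/s; ΣQ_DR = 257.0 m³/s, peak = 59.0 m³/s.
Runoff depth d = ΣQ_DR·Δt / A = 257.0 × 1800 / (25.7 km²) = 18.00 mm.
The 1-cm UH is the DRH scaled by (10 mm)/d, so U_p = 59.0 × 10/18.00 = 32.8 m³/s.

U_p ≈ 32.8 m³/s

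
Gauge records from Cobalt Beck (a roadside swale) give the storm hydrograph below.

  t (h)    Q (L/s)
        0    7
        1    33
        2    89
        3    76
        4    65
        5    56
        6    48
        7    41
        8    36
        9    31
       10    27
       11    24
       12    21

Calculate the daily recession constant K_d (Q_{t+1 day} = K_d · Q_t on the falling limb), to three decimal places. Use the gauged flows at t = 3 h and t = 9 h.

K_d ≈ 0.028

Between t = 3 h and t = 9 h the flow falls from 76 to 31 L/s over 6×1 h = 6 h.
Per-interval ratio K = (31/76)^(1/6) = 0.8612; K_d = K^(24/1) = 0.028.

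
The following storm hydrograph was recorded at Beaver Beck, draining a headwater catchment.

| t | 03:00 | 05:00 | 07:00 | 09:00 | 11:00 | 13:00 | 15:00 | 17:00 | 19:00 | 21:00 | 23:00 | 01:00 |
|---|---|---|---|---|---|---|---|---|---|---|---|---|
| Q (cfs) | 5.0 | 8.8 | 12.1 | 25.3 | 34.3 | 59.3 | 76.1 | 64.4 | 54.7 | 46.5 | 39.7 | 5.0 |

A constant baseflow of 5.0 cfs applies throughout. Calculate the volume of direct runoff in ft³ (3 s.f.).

V ≈ 2.67 × 10^6 ft³

Direct-runoff ordinates (Q − Q_b): 0.0, 3.8, 7.1, 20.3, 29.3, 54.3, 71.1, 59.4, 49.7, 41.5, 34.7, 0.0 cfs.
ΣQ_DR = 371.2 cfs.
With Δt = 2 h = 7200 s, V = ΣQ_DR · Δt = 371.2 × 7200 = 2.67 × 10^6 ft³.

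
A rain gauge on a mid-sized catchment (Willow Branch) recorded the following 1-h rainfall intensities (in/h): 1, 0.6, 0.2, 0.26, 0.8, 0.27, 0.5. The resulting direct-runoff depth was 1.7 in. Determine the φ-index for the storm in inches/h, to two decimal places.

φ ≈ 0.30 in/h

Only the 4 blocks with intensity above φ contribute runoff: 1, 0.6, 0.8, 0.5 in/h.
Σ(I−φ)·Δt = d  ⇒  (1+0.6+0.8+0.5 − 4φ)·1 = 1.7
φ = (2.900 − 1.7/1) / 4 = 0.30 in/h.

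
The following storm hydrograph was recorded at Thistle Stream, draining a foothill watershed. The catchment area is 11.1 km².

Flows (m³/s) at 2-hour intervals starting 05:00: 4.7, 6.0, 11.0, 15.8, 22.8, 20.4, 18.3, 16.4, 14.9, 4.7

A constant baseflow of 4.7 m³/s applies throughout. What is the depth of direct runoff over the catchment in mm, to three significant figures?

Direct runoff: 0.0, 1.3, 6.3, 11.1, 18.1, 15.7, 13.6, 11.7, 10.2, 0.0 m³/s; ΣQ_DR = 88.00 m³/s.
V = ΣQ_DR · Δt = 88.00 × 7200 s = 6.336 × 10^5 m³.
Over A = 11.1 km², depth = V / A = 57.1 mm.

d ≈ 57.1 mm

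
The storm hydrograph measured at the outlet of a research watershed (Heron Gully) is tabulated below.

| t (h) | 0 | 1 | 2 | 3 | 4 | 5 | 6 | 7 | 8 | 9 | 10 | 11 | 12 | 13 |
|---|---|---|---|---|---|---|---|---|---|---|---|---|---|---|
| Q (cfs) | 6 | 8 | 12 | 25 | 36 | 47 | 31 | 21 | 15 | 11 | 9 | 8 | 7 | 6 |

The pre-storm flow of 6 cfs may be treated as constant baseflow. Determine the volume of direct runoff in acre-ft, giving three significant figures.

Direct-runoff ordinates (Q − Q_b): 0.0, 2.0, 6.0, 19.0, 30.0, 41.0, 25.0, 15.0, 9.0, 5.0, 3.0, 2.0, 1.0, 0.0 cfs.
ΣQ_DR = 158.0 cfs.
With Δt = 1 h = 3600 s, V = ΣQ_DR · Δt = 158.0 × 3600 = 5.69 × 10^5 ft³ = 13.1 acre-ft.

V ≈ 13.1 acre-ft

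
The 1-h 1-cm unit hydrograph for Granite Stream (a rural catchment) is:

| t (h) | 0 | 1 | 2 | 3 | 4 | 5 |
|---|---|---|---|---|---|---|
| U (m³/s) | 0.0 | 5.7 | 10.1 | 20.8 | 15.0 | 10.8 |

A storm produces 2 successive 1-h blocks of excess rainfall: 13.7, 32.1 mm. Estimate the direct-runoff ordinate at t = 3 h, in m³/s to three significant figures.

By discrete convolution, Q_j = Σ (P_i / 10 mm) · U_{j−i}.
At t = 3 h (j=3): Q = (13.7/10)·20.8 + (32.1/10)·10.1 = 60.9 m³/s.

Q ≈ 60.9 m³/s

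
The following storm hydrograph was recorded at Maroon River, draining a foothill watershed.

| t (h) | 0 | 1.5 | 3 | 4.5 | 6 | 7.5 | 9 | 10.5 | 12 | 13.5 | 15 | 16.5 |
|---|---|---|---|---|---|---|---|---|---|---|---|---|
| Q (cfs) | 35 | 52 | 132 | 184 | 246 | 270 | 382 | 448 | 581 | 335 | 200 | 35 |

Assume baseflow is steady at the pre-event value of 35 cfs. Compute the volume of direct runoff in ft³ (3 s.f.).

Direct-runoff ordinates (Q − Q_b): 0.0, 17.0, 97.0, 149.0, 211.0, 235.0, 347.0, 413.0, 546.0, 300.0, 165.0, 0.0 cfs.
ΣQ_DR = 2480 cfs.
With Δt = 1.5 h = 5400 s, V = ΣQ_DR · Δt = 2480 × 5400 = 1.34 × 10^7 ft³.

V ≈ 1.34 × 10^7 ft³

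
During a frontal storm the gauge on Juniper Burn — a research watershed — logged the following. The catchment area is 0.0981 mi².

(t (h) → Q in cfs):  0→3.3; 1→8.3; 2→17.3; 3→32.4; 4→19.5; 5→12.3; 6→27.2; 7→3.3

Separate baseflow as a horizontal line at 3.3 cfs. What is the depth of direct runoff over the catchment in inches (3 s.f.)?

d ≈ 1.54 in

Direct runoff: 0.0, 5.0, 14.0, 29.1, 16.2, 9.0, 23.9, 0.0 cfs; ΣQ_DR = 97.20 cfs.
V = ΣQ_DR · Δt = 97.20 × 3600 s = 3.499 × 10^5 ft³.
Over A = 0.0981 mi², depth = V / A = 1.54 in.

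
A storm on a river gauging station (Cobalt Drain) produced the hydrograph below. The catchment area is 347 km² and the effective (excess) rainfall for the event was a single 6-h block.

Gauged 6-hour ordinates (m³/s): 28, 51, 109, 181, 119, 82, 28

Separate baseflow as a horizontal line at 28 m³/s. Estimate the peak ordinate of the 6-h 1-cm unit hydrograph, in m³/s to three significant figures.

U_p ≈ 61.1 m³/s

Direct runoff: 0.0, 23.0, 81.0, 153.0, 91.0, 54.0, 0.0 m³/s; ΣQ_DR = 402.0 m³/s, peak = 153.0 m³/s.
Runoff depth d = ΣQ_DR·Δt / A = 402.0 × 21600 / (347 km²) = 25.02 mm.
The 1-cm UH is the DRH scaled by (10 mm)/d, so U_p = 153.0 × 10/25.02 = 61.1 m³/s.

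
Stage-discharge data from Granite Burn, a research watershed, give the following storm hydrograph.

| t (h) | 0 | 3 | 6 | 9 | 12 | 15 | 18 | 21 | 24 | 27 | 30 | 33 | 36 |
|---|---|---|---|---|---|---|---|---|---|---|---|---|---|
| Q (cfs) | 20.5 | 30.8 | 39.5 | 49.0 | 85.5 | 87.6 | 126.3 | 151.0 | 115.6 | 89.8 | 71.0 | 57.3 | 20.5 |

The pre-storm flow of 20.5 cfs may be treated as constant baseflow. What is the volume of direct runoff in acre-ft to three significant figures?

Direct-runoff ordinates (Q − Q_b): 0.0, 10.3, 19.0, 28.5, 65.0, 67.1, 105.8, 130.5, 95.1, 69.3, 50.5, 36.8, 0.0 cfs.
ΣQ_DR = 677.9 cfs.
With Δt = 3 h = 10800 s, V = ΣQ_DR · Δt = 677.9 × 10800 = 7.32 × 10^6 ft³ = 168 acre-ft.

V ≈ 168 acre-ft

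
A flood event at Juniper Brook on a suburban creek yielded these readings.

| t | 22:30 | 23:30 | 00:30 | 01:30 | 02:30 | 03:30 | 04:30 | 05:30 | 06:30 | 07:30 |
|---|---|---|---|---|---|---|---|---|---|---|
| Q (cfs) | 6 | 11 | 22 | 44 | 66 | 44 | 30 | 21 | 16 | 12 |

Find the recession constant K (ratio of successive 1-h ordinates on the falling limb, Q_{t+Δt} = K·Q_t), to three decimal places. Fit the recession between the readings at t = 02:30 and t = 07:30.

K ≈ 0.711

Using the recession-limb readings at t = 02:30 and t = 07:30: Q falls from 66 to 12 cfs over 5 intervals.
K = (Q₂/Q₁)^(1/5) = (12/66)^(1/5) = 0.711.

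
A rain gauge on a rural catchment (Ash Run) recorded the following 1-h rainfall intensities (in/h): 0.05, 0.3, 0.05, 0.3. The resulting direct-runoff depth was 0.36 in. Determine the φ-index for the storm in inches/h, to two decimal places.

Only the 2 blocks with intensity above φ contribute runoff: 0.3, 0.3 in/h.
Σ(I−φ)·Δt = d  ⇒  (0.3+0.3 − 2φ)·1 = 0.36
φ = (0.6000 − 0.36/1) / 2 = 0.12 in/h.

φ ≈ 0.12 in/h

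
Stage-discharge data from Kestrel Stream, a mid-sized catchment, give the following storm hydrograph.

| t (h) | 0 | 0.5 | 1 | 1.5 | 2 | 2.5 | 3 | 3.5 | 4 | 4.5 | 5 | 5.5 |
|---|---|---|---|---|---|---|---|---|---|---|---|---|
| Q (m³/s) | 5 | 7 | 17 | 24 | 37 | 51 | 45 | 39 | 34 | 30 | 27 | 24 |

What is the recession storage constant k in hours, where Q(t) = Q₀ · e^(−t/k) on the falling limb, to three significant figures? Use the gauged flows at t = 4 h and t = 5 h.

On the falling limb, Q drops from 34 to 27 m³/s between t = 4 h and t = 5 h (Δt = 1 h).
k = −Δt / ln(Q₂/Q₁) = −1 / ln(27/34) = 4.34 h.

k ≈ 4.34 h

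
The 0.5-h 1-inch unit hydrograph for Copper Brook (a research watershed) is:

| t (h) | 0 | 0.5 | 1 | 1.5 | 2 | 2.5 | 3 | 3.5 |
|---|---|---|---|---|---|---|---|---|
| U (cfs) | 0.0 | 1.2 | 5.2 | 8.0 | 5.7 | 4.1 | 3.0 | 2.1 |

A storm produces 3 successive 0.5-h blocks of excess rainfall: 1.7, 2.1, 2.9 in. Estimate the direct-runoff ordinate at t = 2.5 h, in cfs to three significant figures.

Q ≈ 42.1 cfs

By discrete convolution, Q_j = Σ (P_i / 1 in) · U_{j−i}.
At t = 2.5 h (j=5): Q = (1.7/1)·4.1 + (2.1/1)·5.7 + (2.9/1)·8.0 = 42.1 cfs.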